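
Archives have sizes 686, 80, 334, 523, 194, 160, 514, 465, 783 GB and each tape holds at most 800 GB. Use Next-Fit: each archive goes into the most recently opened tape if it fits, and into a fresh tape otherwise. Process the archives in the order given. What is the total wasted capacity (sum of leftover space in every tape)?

686 GB → tape 1 (remaining 114 GB)
80 GB → tape 1 (remaining 34 GB)
334 GB → tape 2 (remaining 466 GB)
523 GB → tape 3 (remaining 277 GB)
194 GB → tape 3 (remaining 83 GB)
160 GB → tape 4 (remaining 640 GB)
514 GB → tape 4 (remaining 126 GB)
465 GB → tape 5 (remaining 335 GB)
783 GB → tape 6 (remaining 17 GB)
6 tapes × 800 GB = 4800 GB; used 3739 GB; unused 1061 GB.

1061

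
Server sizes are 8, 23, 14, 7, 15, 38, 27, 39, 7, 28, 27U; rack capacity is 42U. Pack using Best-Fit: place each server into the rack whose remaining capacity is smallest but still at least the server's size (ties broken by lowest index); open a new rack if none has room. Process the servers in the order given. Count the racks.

7

8U → rack 1 (remaining 34U)
23U → rack 1 (remaining 11U)
14U → rack 2 (remaining 28U)
7U → rack 1 (remaining 4U)
15U → rack 2 (remaining 13U)
38U → rack 3 (remaining 4U)
27U → rack 4 (remaining 15U)
39U → rack 5 (remaining 3U)
7U → rack 2 (remaining 6U)
28U → rack 6 (remaining 14U)
27U → rack 7 (remaining 15U)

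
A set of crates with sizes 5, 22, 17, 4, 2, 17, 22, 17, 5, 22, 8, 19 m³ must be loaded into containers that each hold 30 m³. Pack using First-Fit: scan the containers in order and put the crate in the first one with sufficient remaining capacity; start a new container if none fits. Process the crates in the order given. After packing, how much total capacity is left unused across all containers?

container 1: place 5 m³, 25 m³ left
container 1: place 22 m³, 3 m³ left
container 2: place 17 m³, 13 m³ left
container 2: place 4 m³, 9 m³ left
container 1: place 2 m³, 1 m³ left
container 3: place 17 m³, 13 m³ left
container 4: place 22 m³, 8 m³ left
container 5: place 17 m³, 13 m³ left
container 2: place 5 m³, 4 m³ left
container 6: place 22 m³, 8 m³ left
container 3: place 8 m³, 5 m³ left
container 7: place 19 m³, 11 m³ left
7 containers × 30 m³ = 210 m³; used 160 m³; unused 50 m³.

50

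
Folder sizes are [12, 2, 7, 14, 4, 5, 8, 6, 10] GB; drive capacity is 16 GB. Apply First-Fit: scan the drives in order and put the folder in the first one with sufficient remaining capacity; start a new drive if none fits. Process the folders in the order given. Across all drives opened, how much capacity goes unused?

12

drive 1: place 12 GB, 4 GB left
drive 1: place 2 GB, 2 GB left
drive 2: place 7 GB, 9 GB left
drive 3: place 14 GB, 2 GB left
drive 2: place 4 GB, 5 GB left
drive 2: place 5 GB, 0 GB left
drive 4: place 8 GB, 8 GB left
drive 4: place 6 GB, 2 GB left
drive 5: place 10 GB, 6 GB left
5 drives × 16 GB = 80 GB; used 68 GB; unused 12 GB.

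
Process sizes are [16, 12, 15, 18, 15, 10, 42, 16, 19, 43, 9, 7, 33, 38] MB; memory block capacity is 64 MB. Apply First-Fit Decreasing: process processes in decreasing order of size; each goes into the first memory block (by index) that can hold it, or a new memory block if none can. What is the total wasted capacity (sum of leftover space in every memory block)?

Sorted descending: 43, 42, 38, 33, 19, 18, 16, 16, 15, 15, 12, 10, 9, 7.
Put 43 MB in memory block 1; 21 MB remain.
Put 42 MB in memory block 2; 22 MB remain.
Put 38 MB in memory block 3; 26 MB remain.
Put 33 MB in memory block 4; 31 MB remain.
Put 19 MB in memory block 1; 2 MB remain.
Put 18 MB in memory block 2; 4 MB remain.
Put 16 MB in memory block 3; 10 MB remain.
Put 16 MB in memory block 4; 15 MB remain.
Put 15 MB in memory block 4; 0 MB remain.
Put 15 MB in memory block 5; 49 MB remain.
Put 12 MB in memory block 5; 37 MB remain.
Put 10 MB in memory block 3; 0 MB remain.
Put 9 MB in memory block 5; 28 MB remain.
Put 7 MB in memory block 5; 21 MB remain.
5 memory blocks × 64 MB = 320 MB; used 293 MB; unused 27 MB.

27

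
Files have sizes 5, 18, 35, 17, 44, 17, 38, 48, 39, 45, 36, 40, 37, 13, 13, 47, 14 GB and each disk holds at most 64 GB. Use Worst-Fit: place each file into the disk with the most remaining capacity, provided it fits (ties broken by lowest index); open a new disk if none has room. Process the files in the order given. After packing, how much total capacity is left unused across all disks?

134

5 GB → disk 1 (remaining 59 GB)
18 GB → disk 1 (remaining 41 GB)
35 GB → disk 1 (remaining 6 GB)
17 GB → disk 2 (remaining 47 GB)
44 GB → disk 2 (remaining 3 GB)
17 GB → disk 3 (remaining 47 GB)
38 GB → disk 3 (remaining 9 GB)
48 GB → disk 4 (remaining 16 GB)
39 GB → disk 5 (remaining 25 GB)
45 GB → disk 6 (remaining 19 GB)
36 GB → disk 7 (remaining 28 GB)
40 GB → disk 8 (remaining 24 GB)
37 GB → disk 9 (remaining 27 GB)
13 GB → disk 7 (remaining 15 GB)
13 GB → disk 9 (remaining 14 GB)
47 GB → disk 10 (remaining 17 GB)
14 GB → disk 5 (remaining 11 GB)
10 disks × 64 GB = 640 GB; used 506 GB; unused 134 GB.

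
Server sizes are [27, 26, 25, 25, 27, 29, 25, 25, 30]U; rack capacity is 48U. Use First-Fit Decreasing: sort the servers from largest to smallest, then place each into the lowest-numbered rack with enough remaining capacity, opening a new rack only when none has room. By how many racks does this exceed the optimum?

First-Fit Decreasing: [30] [29] [27] [27] [26] [25] [25] [25] [25] → 9 racks.
9 servers exceed 24U (half the capacity), and no two of those can share a rack, so at least 9 racks are needed.
So 9 is already optimal.

0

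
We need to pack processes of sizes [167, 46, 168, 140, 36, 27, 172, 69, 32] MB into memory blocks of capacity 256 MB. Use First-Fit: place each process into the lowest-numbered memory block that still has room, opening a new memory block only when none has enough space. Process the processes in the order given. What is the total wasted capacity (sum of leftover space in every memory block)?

167

Put 167 MB in memory block 1; 89 MB remain.
Put 46 MB in memory block 1; 43 MB remain.
Put 168 MB in memory block 2; 88 MB remain.
Put 140 MB in memory block 3; 116 MB remain.
Put 36 MB in memory block 1; 7 MB remain.
Put 27 MB in memory block 2; 61 MB remain.
Put 172 MB in memory block 4; 84 MB remain.
Put 69 MB in memory block 3; 47 MB remain.
Put 32 MB in memory block 2; 29 MB remain.
4 memory blocks × 256 MB = 1024 MB; used 857 MB; unused 167 MB.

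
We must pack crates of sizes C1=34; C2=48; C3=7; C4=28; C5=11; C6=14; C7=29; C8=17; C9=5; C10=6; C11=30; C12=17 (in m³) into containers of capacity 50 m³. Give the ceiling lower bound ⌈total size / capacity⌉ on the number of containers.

Total size = 34 + 48 + 7 + 28 + 11 + 14 + 29 + 17 + 5 + 6 + 30 + 17 = 246 m³.
⌈246 / 50⌉ = 5.

5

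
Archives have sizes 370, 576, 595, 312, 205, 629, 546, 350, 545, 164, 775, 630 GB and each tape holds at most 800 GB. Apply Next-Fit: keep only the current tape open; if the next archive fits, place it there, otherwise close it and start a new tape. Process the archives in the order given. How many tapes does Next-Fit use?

10 tapes

tape 1: place 370 GB, 430 GB left
tape 2: place 576 GB, 224 GB left
tape 3: place 595 GB, 205 GB left
tape 4: place 312 GB, 488 GB left
tape 4: place 205 GB, 283 GB left
tape 5: place 629 GB, 171 GB left
tape 6: place 546 GB, 254 GB left
tape 7: place 350 GB, 450 GB left
tape 8: place 545 GB, 255 GB left
tape 8: place 164 GB, 91 GB left
tape 9: place 775 GB, 25 GB left
tape 10: place 630 GB, 170 GB left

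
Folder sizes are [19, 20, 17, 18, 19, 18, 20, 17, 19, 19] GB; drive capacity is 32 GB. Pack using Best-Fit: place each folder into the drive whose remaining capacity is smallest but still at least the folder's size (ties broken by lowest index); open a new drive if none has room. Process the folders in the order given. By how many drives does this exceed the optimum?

0

Best-Fit: [19] [20] [17] [18] [19] [18] [20] [17] [19] [19] → 10 drives.
10 folders exceed 16 GB (half the capacity), and no two of those can share a drive, so at least 10 drives are needed.
So 10 is already optimal.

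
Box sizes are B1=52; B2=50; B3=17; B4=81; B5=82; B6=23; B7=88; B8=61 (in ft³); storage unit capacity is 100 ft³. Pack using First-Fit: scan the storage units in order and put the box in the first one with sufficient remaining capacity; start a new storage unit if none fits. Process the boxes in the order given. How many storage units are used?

6 storage units

storage unit 1: place B1 (52 ft³), 48 ft³ left
storage unit 2: place B2 (50 ft³), 50 ft³ left
storage unit 1: place B3 (17 ft³), 31 ft³ left
storage unit 3: place B4 (81 ft³), 19 ft³ left
storage unit 4: place B5 (82 ft³), 18 ft³ left
storage unit 1: place B6 (23 ft³), 8 ft³ left
storage unit 5: place B7 (88 ft³), 12 ft³ left
storage unit 6: place B8 (61 ft³), 39 ft³ left
Final storage units: [52,17,23] [50] [81] [82] [88] [61].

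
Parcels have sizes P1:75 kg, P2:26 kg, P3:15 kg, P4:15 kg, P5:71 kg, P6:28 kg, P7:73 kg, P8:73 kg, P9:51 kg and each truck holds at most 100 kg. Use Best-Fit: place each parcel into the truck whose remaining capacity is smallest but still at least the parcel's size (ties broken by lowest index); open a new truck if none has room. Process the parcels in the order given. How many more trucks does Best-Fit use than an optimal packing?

Best-Fit: [75,15] [26,15,51] [71,28] [73] [73] → 5 trucks.
Total size 427 kg; any packing needs at least ⌈427/100⌉ = 5 trucks.
So 5 is already optimal.

0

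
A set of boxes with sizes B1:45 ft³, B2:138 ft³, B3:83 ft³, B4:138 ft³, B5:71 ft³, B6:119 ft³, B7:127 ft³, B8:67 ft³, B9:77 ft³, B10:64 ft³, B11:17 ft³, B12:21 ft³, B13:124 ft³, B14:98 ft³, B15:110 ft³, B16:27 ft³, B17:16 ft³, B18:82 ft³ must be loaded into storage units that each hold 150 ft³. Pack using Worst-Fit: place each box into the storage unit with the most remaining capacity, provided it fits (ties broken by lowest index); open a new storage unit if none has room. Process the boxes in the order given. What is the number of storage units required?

11

Put B1 (45 ft³) in storage unit 1; 105 ft³ remain.
Put B2 (138 ft³) in storage unit 2; 12 ft³ remain.
Put B3 (83 ft³) in storage unit 1; 22 ft³ remain.
Put B4 (138 ft³) in storage unit 3; 12 ft³ remain.
Put B5 (71 ft³) in storage unit 4; 79 ft³ remain.
Put B6 (119 ft³) in storage unit 5; 31 ft³ remain.
Put B7 (127 ft³) in storage unit 6; 23 ft³ remain.
Put B8 (67 ft³) in storage unit 4; 12 ft³ remain.
Put B9 (77 ft³) in storage unit 7; 73 ft³ remain.
Put B10 (64 ft³) in storage unit 7; 9 ft³ remain.
Put B11 (17 ft³) in storage unit 5; 14 ft³ remain.
Put B12 (21 ft³) in storage unit 6; 2 ft³ remain.
Put B13 (124 ft³) in storage unit 8; 26 ft³ remain.
Put B14 (98 ft³) in storage unit 9; 52 ft³ remain.
Put B15 (110 ft³) in storage unit 10; 40 ft³ remain.
Put B16 (27 ft³) in storage unit 9; 25 ft³ remain.
Put B17 (16 ft³) in storage unit 10; 24 ft³ remain.
Put B18 (82 ft³) in storage unit 11; 68 ft³ remain.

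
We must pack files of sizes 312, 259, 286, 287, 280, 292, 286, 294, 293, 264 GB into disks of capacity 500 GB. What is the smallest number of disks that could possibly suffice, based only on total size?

6 disks

Total size = 312 + 259 + 286 + 287 + 280 + 292 + 286 + 294 + 293 + 264 = 2853 GB.
⌈2853 / 500⌉ = 6.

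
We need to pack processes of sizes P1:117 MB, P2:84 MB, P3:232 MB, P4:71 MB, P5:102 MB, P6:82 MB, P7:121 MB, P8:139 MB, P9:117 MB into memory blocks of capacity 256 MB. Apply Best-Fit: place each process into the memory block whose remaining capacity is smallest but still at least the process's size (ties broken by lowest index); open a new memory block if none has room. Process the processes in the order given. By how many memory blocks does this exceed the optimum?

Best-Fit: [117,84] [232] [71,102,82] [121] [139,117] → 5 memory blocks.
Total size 1065 MB; any packing needs at least ⌈1065/256⌉ = 5 memory blocks.
So 5 is already optimal.

0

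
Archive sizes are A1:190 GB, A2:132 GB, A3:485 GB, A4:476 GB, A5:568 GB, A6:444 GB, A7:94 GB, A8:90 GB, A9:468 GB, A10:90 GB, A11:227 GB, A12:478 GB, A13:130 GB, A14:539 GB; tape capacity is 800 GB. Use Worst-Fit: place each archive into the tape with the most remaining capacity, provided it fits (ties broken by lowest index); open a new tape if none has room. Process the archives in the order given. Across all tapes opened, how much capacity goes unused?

tape 1: place A1 (190 GB), 610 GB left
tape 1: place A2 (132 GB), 478 GB left
tape 2: place A3 (485 GB), 315 GB left
tape 1: place A4 (476 GB), 2 GB left
tape 3: place A5 (568 GB), 232 GB left
tape 4: place A6 (444 GB), 356 GB left
tape 4: place A7 (94 GB), 262 GB left
tape 2: place A8 (90 GB), 225 GB left
tape 5: place A9 (468 GB), 332 GB left
tape 5: place A10 (90 GB), 242 GB left
tape 4: place A11 (227 GB), 35 GB left
tape 6: place A12 (478 GB), 322 GB left
tape 6: place A13 (130 GB), 192 GB left
tape 7: place A14 (539 GB), 261 GB left
7 tapes × 800 GB = 5600 GB; used 4411 GB; unused 1189 GB.

1189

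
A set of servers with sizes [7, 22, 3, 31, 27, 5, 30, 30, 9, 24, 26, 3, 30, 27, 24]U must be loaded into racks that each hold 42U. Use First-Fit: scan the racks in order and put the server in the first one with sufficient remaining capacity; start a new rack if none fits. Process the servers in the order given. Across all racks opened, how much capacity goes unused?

rack 1: place 7U, 35U left
rack 1: place 22U, 13U left
rack 1: place 3U, 10U left
rack 2: place 31U, 11U left
rack 3: place 27U, 15U left
rack 1: place 5U, 5U left
rack 4: place 30U, 12U left
rack 5: place 30U, 12U left
rack 2: place 9U, 2U left
rack 6: place 24U, 18U left
rack 7: place 26U, 16U left
rack 1: place 3U, 2U left
rack 8: place 30U, 12U left
rack 9: place 27U, 15U left
rack 10: place 24U, 18U left
10 racks × 42U = 420U; used 298U; unused 122U.

122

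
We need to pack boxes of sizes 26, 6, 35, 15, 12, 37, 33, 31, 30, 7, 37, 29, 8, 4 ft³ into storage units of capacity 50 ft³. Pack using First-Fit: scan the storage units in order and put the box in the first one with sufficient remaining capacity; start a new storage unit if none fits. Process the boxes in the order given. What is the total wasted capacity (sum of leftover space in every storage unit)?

storage unit 1: place 26 ft³, 24 ft³ left
storage unit 1: place 6 ft³, 18 ft³ left
storage unit 2: place 35 ft³, 15 ft³ left
storage unit 1: place 15 ft³, 3 ft³ left
storage unit 2: place 12 ft³, 3 ft³ left
storage unit 3: place 37 ft³, 13 ft³ left
storage unit 4: place 33 ft³, 17 ft³ left
storage unit 5: place 31 ft³, 19 ft³ left
storage unit 6: place 30 ft³, 20 ft³ left
storage unit 3: place 7 ft³, 6 ft³ left
storage unit 7: place 37 ft³, 13 ft³ left
storage unit 8: place 29 ft³, 21 ft³ left
storage unit 4: place 8 ft³, 9 ft³ left
storage unit 3: place 4 ft³, 2 ft³ left
8 storage units × 50 ft³ = 400 ft³; used 310 ft³; unused 90 ft³.

90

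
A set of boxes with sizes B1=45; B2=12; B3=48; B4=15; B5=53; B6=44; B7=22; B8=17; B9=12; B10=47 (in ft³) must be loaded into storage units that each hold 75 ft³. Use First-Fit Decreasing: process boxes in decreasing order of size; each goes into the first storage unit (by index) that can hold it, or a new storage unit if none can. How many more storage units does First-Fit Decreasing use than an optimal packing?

0

First-Fit Decreasing: [53,22] [48,17] [47,15,12] [45,12] [44] → 5 storage units.
Total size 315 ft³; any packing needs at least ⌈315/75⌉ = 5 storage units.
So 5 is already optimal.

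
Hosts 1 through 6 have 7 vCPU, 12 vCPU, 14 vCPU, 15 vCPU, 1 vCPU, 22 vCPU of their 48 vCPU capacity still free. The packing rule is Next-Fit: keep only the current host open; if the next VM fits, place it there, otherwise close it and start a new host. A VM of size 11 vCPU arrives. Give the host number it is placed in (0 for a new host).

Next-Fit only looks at host 6, which has 22 vCPU free.
11 vCPU fits there.

6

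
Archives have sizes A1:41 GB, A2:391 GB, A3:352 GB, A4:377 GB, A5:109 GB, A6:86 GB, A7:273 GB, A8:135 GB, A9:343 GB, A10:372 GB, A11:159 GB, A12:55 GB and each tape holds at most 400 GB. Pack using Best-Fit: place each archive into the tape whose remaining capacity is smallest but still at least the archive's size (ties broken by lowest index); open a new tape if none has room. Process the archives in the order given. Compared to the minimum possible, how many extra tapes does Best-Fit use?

1

Best-Fit: [41,352] [391] [377] [109,86,135] [273] [343,55] [372] [159] → 8 tapes.
Total size 2693 GB; any packing needs at least ⌈2693/400⌉ = 7 tapes.
An optimal packing achieves that bound: [391] [377] [372] [352,41] [343,55] [273,109] [159,135,86] → 7 tapes.
Excess: 8 − 7 = 1.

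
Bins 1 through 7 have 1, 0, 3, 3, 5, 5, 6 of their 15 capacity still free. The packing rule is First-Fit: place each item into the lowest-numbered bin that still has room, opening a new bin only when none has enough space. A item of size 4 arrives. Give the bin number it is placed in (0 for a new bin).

Bins with room: bin 5 (5), bin 6 (5), bin 7 (6).
The first with room is bin 5.

5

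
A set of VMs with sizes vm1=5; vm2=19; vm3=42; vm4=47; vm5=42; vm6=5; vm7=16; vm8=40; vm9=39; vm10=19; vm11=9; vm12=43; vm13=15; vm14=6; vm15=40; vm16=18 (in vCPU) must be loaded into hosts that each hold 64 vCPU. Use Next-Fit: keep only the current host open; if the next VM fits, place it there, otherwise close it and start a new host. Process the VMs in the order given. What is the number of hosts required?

Put vm1 (5 vCPU) in host 1; 59 vCPU remain.
Put vm2 (19 vCPU) in host 1; 40 vCPU remain.
Put vm3 (42 vCPU) in host 2; 22 vCPU remain.
Put vm4 (47 vCPU) in host 3; 17 vCPU remain.
Put vm5 (42 vCPU) in host 4; 22 vCPU remain.
Put vm6 (5 vCPU) in host 4; 17 vCPU remain.
Put vm7 (16 vCPU) in host 4; 1 vCPU remain.
Put vm8 (40 vCPU) in host 5; 24 vCPU remain.
Put vm9 (39 vCPU) in host 6; 25 vCPU remain.
Put vm10 (19 vCPU) in host 6; 6 vCPU remain.
Put vm11 (9 vCPU) in host 7; 55 vCPU remain.
Put vm12 (43 vCPU) in host 7; 12 vCPU remain.
Put vm13 (15 vCPU) in host 8; 49 vCPU remain.
Put vm14 (6 vCPU) in host 8; 43 vCPU remain.
Put vm15 (40 vCPU) in host 8; 3 vCPU remain.
Put vm16 (18 vCPU) in host 9; 46 vCPU remain.
Final hosts: [5,19] [42] [47] [42,5,16] [40] [39,19] [9,43] [15,6,40] [18].

9 hosts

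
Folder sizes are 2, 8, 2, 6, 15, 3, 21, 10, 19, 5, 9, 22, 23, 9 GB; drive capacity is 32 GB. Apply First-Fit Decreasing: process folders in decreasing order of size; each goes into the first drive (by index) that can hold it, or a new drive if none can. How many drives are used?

5 drives

Sorted descending: 23, 22, 21, 19, 15, 10, 9, 9, 8, 6, 5, 3, 2, 2.
23 GB → drive 1 (remaining 9 GB)
22 GB → drive 2 (remaining 10 GB)
21 GB → drive 3 (remaining 11 GB)
19 GB → drive 4 (remaining 13 GB)
15 GB → drive 5 (remaining 17 GB)
10 GB → drive 2 (remaining 0 GB)
9 GB → drive 1 (remaining 0 GB)
9 GB → drive 3 (remaining 2 GB)
8 GB → drive 4 (remaining 5 GB)
6 GB → drive 5 (remaining 11 GB)
5 GB → drive 4 (remaining 0 GB)
3 GB → drive 5 (remaining 8 GB)
2 GB → drive 3 (remaining 0 GB)
2 GB → drive 5 (remaining 6 GB)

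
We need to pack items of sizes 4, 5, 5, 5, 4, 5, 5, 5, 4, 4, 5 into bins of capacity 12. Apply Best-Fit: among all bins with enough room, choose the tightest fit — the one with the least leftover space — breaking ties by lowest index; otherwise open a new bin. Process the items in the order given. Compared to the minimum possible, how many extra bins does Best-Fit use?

1

Best-Fit: [4,5] [5,5] [4,5] [5,5] [4,4] [5] → 6 bins.
Total size 51; any packing needs at least ⌈51/12⌉ = 5 bins.
An optimal packing achieves that bound: [5,5] [5,5] [5,5] [5,4] [4,4,4] → 5 bins.
Excess: 6 − 5 = 1.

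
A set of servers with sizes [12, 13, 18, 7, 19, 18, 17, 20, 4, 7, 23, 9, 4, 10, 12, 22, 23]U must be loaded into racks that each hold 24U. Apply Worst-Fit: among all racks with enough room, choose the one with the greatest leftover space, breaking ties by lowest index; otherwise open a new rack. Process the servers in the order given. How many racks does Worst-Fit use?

12U → rack 1 (remaining 12U)
13U → rack 2 (remaining 11U)
18U → rack 3 (remaining 6U)
7U → rack 1 (remaining 5U)
19U → rack 4 (remaining 5U)
18U → rack 5 (remaining 6U)
17U → rack 6 (remaining 7U)
20U → rack 7 (remaining 4U)
4U → rack 2 (remaining 7U)
7U → rack 2 (remaining 0U)
23U → rack 8 (remaining 1U)
9U → rack 9 (remaining 15U)
4U → rack 9 (remaining 11U)
10U → rack 9 (remaining 1U)
12U → rack 10 (remaining 12U)
22U → rack 11 (remaining 2U)
23U → rack 12 (remaining 1U)

12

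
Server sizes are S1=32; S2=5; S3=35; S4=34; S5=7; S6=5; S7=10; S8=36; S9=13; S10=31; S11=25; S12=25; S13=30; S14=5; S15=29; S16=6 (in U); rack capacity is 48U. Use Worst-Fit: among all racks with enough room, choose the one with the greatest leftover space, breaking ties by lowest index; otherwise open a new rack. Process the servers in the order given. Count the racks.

9 racks

Put S1 (32U) in rack 1; 16U remain.
Put S2 (5U) in rack 1; 11U remain.
Put S3 (35U) in rack 2; 13U remain.
Put S4 (34U) in rack 3; 14U remain.
Put S5 (7U) in rack 3; 7U remain.
Put S6 (5U) in rack 2; 8U remain.
Put S7 (10U) in rack 1; 1U remain.
Put S8 (36U) in rack 4; 12U remain.
Put S9 (13U) in rack 5; 35U remain.
Put S10 (31U) in rack 5; 4U remain.
Put S11 (25U) in rack 6; 23U remain.
Put S12 (25U) in rack 7; 23U remain.
Put S13 (30U) in rack 8; 18U remain.
Put S14 (5U) in rack 6; 18U remain.
Put S15 (29U) in rack 9; 19U remain.
Put S16 (6U) in rack 7; 17U remain.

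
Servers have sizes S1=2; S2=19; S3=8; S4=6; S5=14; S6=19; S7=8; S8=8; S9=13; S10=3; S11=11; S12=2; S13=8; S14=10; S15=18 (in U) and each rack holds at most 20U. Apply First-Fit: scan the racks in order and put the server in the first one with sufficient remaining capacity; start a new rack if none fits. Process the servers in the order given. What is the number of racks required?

Put S1 (2U) in rack 1; 18U remain.
Put S2 (19U) in rack 2; 1U remain.
Put S3 (8U) in rack 1; 10U remain.
Put S4 (6U) in rack 1; 4U remain.
Put S5 (14U) in rack 3; 6U remain.
Put S6 (19U) in rack 4; 1U remain.
Put S7 (8U) in rack 5; 12U remain.
Put S8 (8U) in rack 5; 4U remain.
Put S9 (13U) in rack 6; 7U remain.
Put S10 (3U) in rack 1; 1U remain.
Put S11 (11U) in rack 7; 9U remain.
Put S12 (2U) in rack 3; 4U remain.
Put S13 (8U) in rack 7; 1U remain.
Put S14 (10U) in rack 8; 10U remain.
Put S15 (18U) in rack 9; 2U remain.

9 racks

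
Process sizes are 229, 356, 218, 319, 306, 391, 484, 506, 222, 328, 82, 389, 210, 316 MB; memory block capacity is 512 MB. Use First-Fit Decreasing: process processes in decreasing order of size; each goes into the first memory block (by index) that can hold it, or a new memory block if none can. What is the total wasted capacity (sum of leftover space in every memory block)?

Sorted descending: 506, 484, 391, 389, 356, 328, 319, 316, 306, 229, 222, 218, 210, 82.
506 MB → memory block 1 (remaining 6 MB)
484 MB → memory block 2 (remaining 28 MB)
391 MB → memory block 3 (remaining 121 MB)
389 MB → memory block 4 (remaining 123 MB)
356 MB → memory block 5 (remaining 156 MB)
328 MB → memory block 6 (remaining 184 MB)
319 MB → memory block 7 (remaining 193 MB)
316 MB → memory block 8 (remaining 196 MB)
306 MB → memory block 9 (remaining 206 MB)
229 MB → memory block 10 (remaining 283 MB)
222 MB → memory block 10 (remaining 61 MB)
218 MB → memory block 11 (remaining 294 MB)
210 MB → memory block 11 (remaining 84 MB)
82 MB → memory block 3 (remaining 39 MB)
11 memory blocks × 512 MB = 5632 MB; used 4356 MB; unused 1276 MB.

1276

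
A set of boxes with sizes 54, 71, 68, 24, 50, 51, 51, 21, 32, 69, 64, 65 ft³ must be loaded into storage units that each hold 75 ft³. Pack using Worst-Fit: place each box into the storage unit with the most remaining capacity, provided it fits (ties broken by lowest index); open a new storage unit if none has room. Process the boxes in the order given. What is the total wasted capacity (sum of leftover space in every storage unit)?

storage unit 1: place 54 ft³, 21 ft³ left
storage unit 2: place 71 ft³, 4 ft³ left
storage unit 3: place 68 ft³, 7 ft³ left
storage unit 4: place 24 ft³, 51 ft³ left
storage unit 4: place 50 ft³, 1 ft³ left
storage unit 5: place 51 ft³, 24 ft³ left
storage unit 6: place 51 ft³, 24 ft³ left
storage unit 5: place 21 ft³, 3 ft³ left
storage unit 7: place 32 ft³, 43 ft³ left
storage unit 8: place 69 ft³, 6 ft³ left
storage unit 9: place 64 ft³, 11 ft³ left
storage unit 10: place 65 ft³, 10 ft³ left
10 storage units × 75 ft³ = 750 ft³; used 620 ft³; unused 130 ft³.

130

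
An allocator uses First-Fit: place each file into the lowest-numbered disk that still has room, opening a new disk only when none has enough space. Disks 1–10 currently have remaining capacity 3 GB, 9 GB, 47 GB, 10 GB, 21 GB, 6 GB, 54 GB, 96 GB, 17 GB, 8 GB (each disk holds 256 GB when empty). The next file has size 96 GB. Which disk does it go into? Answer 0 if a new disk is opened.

8

Disks with room: disk 8 (96 GB).
The first with room is disk 8.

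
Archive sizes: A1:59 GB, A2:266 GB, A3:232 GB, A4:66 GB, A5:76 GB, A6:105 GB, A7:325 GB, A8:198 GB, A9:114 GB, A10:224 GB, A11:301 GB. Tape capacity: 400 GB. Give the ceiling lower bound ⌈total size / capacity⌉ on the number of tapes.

Total size = 59 + 266 + 232 + 66 + 76 + 105 + 325 + 198 + 114 + 224 + 301 = 1966 GB.
⌈1966 / 400⌉ = 5.

5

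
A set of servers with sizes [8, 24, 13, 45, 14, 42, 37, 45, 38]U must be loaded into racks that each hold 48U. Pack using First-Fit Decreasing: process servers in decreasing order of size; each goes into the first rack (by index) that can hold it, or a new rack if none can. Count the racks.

Sorted descending: 45, 45, 42, 38, 37, 24, 14, 13, 8.
Put 45U in rack 1; 3U remain.
Put 45U in rack 2; 3U remain.
Put 42U in rack 3; 6U remain.
Put 38U in rack 4; 10U remain.
Put 37U in rack 5; 11U remain.
Put 24U in rack 6; 24U remain.
Put 14U in rack 6; 10U remain.
Put 13U in rack 7; 35U remain.
Put 8U in rack 4; 2U remain.
Final racks: [45] [45] [42] [38,8] [37] [24,14] [13].

7 racks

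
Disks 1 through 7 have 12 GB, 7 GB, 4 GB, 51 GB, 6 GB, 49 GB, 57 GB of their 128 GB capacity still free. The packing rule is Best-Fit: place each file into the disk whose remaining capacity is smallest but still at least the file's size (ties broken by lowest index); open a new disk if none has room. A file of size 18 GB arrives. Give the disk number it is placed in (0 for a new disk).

6

Disks with room: disk 4 (51 GB), disk 6 (49 GB), disk 7 (57 GB).
Tightest fit is disk 6 with 49 GB free.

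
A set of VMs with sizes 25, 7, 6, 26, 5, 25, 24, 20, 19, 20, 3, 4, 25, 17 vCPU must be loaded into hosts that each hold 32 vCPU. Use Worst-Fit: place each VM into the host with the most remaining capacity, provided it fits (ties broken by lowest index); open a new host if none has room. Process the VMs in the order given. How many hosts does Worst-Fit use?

host 1: place 25 vCPU, 7 vCPU left
host 1: place 7 vCPU, 0 vCPU left
host 2: place 6 vCPU, 26 vCPU left
host 2: place 26 vCPU, 0 vCPU left
host 3: place 5 vCPU, 27 vCPU left
host 3: place 25 vCPU, 2 vCPU left
host 4: place 24 vCPU, 8 vCPU left
host 5: place 20 vCPU, 12 vCPU left
host 6: place 19 vCPU, 13 vCPU left
host 7: place 20 vCPU, 12 vCPU left
host 6: place 3 vCPU, 10 vCPU left
host 5: place 4 vCPU, 8 vCPU left
host 8: place 25 vCPU, 7 vCPU left
host 9: place 17 vCPU, 15 vCPU left
Final hosts: [25,7] [6,26] [5,25] [24] [20,4] [19,3] [20] [25] [17].

9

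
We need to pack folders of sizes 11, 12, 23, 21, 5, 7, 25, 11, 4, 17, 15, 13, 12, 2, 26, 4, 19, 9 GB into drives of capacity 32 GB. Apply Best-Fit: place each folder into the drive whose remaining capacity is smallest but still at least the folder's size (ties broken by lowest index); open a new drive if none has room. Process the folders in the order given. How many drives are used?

drive 1: place 11 GB, 21 GB left
drive 1: place 12 GB, 9 GB left
drive 2: place 23 GB, 9 GB left
drive 3: place 21 GB, 11 GB left
drive 1: place 5 GB, 4 GB left
drive 2: place 7 GB, 2 GB left
drive 4: place 25 GB, 7 GB left
drive 3: place 11 GB, 0 GB left
drive 1: place 4 GB, 0 GB left
drive 5: place 17 GB, 15 GB left
drive 5: place 15 GB, 0 GB left
drive 6: place 13 GB, 19 GB left
drive 6: place 12 GB, 7 GB left
drive 2: place 2 GB, 0 GB left
drive 7: place 26 GB, 6 GB left
drive 7: place 4 GB, 2 GB left
drive 8: place 19 GB, 13 GB left
drive 8: place 9 GB, 4 GB left
Final drives: [11,12,5,4] [23,7,2] [21,11] [25] [17,15] [13,12] [26,4] [19,9].

8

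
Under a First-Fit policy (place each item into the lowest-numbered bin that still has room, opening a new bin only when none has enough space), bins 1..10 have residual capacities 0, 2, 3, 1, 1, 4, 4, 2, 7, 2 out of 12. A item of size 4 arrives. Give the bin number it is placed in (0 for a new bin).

6

Bins with room: bin 6 (4), bin 7 (4), bin 9 (7).
The first with room is bin 6.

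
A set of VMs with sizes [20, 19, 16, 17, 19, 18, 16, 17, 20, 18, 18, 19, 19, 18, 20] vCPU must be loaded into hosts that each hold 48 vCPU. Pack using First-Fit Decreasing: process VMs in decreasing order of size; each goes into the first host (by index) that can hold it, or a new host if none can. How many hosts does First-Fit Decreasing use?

8 hosts

Sorted descending: 20, 20, 20, 19, 19, 19, 19, 18, 18, 18, 18, 17, 17, 16, 16.
Put 20 vCPU in host 1; 28 vCPU remain.
Put 20 vCPU in host 1; 8 vCPU remain.
Put 20 vCPU in host 2; 28 vCPU remain.
Put 19 vCPU in host 2; 9 vCPU remain.
Put 19 vCPU in host 3; 29 vCPU remain.
Put 19 vCPU in host 3; 10 vCPU remain.
Put 19 vCPU in host 4; 29 vCPU remain.
Put 18 vCPU in host 4; 11 vCPU remain.
Put 18 vCPU in host 5; 30 vCPU remain.
Put 18 vCPU in host 5; 12 vCPU remain.
Put 18 vCPU in host 6; 30 vCPU remain.
Put 17 vCPU in host 6; 13 vCPU remain.
Put 17 vCPU in host 7; 31 vCPU remain.
Put 16 vCPU in host 7; 15 vCPU remain.
Put 16 vCPU in host 8; 32 vCPU remain.
Final hosts: [20,20] [20,19] [19,19] [19,18] [18,18] [18,17] [17,16] [16].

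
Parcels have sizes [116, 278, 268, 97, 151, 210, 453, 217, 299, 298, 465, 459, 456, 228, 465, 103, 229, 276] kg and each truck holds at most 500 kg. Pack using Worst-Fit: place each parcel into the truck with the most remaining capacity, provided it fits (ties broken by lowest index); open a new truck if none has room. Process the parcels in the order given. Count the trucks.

13

truck 1: place 116 kg, 384 kg left
truck 1: place 278 kg, 106 kg left
truck 2: place 268 kg, 232 kg left
truck 2: place 97 kg, 135 kg left
truck 3: place 151 kg, 349 kg left
truck 3: place 210 kg, 139 kg left
truck 4: place 453 kg, 47 kg left
truck 5: place 217 kg, 283 kg left
truck 6: place 299 kg, 201 kg left
truck 7: place 298 kg, 202 kg left
truck 8: place 465 kg, 35 kg left
truck 9: place 459 kg, 41 kg left
truck 10: place 456 kg, 44 kg left
truck 5: place 228 kg, 55 kg left
truck 11: place 465 kg, 35 kg left
truck 7: place 103 kg, 99 kg left
truck 12: place 229 kg, 271 kg left
truck 13: place 276 kg, 224 kg left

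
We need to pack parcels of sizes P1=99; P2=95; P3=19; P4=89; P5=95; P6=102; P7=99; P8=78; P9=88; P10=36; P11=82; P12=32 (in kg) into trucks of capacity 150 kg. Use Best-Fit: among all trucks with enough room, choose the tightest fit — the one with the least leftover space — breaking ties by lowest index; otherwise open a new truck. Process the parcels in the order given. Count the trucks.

P1 (99 kg) → truck 1 (remaining 51 kg)
P2 (95 kg) → truck 2 (remaining 55 kg)
P3 (19 kg) → truck 1 (remaining 32 kg)
P4 (89 kg) → truck 3 (remaining 61 kg)
P5 (95 kg) → truck 4 (remaining 55 kg)
P6 (102 kg) → truck 5 (remaining 48 kg)
P7 (99 kg) → truck 6 (remaining 51 kg)
P8 (78 kg) → truck 7 (remaining 72 kg)
P9 (88 kg) → truck 8 (remaining 62 kg)
P10 (36 kg) → truck 5 (remaining 12 kg)
P11 (82 kg) → truck 9 (remaining 68 kg)
P12 (32 kg) → truck 1 (remaining 0 kg)
Final trucks: [99,19,32] [95] [89] [95] [102,36] [99] [78] [88] [82].

9 trucks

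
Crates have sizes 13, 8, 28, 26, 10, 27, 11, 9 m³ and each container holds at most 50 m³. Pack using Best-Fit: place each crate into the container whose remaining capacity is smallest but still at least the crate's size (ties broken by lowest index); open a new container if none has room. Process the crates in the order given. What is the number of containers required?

3

Put 13 m³ in container 1; 37 m³ remain.
Put 8 m³ in container 1; 29 m³ remain.
Put 28 m³ in container 1; 1 m³ remain.
Put 26 m³ in container 2; 24 m³ remain.
Put 10 m³ in container 2; 14 m³ remain.
Put 27 m³ in container 3; 23 m³ remain.
Put 11 m³ in container 2; 3 m³ remain.
Put 9 m³ in container 3; 14 m³ remain.
Final containers: [13,8,28] [26,10,11] [27,9].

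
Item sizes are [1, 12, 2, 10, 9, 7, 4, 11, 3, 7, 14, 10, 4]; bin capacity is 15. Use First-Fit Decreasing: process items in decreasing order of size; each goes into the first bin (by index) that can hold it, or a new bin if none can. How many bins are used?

7

Sorted descending: 14, 12, 11, 10, 10, 9, 7, 7, 4, 4, 3, 2, 1.
bin 1: place 14, 1 left
bin 2: place 12, 3 left
bin 3: place 11, 4 left
bin 4: place 10, 5 left
bin 5: place 10, 5 left
bin 6: place 9, 6 left
bin 7: place 7, 8 left
bin 7: place 7, 1 left
bin 3: place 4, 0 left
bin 4: place 4, 1 left
bin 2: place 3, 0 left
bin 5: place 2, 3 left
bin 1: place 1, 0 left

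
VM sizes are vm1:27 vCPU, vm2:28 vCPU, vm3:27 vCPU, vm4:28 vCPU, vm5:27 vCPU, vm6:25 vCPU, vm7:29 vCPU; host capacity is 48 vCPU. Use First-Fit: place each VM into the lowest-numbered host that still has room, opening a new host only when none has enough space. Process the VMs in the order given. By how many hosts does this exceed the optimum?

0

First-Fit: [27] [28] [27] [28] [27] [25] [29] → 7 hosts.
7 VMs exceed 24 vCPU (half the capacity), and no two of those can share a host, so at least 7 hosts are needed.
So 7 is already optimal.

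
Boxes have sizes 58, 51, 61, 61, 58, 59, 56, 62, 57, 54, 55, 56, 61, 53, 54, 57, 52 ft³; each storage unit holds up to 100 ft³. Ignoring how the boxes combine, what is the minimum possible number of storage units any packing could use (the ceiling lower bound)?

Total size = 58 + 51 + 61 + 61 + 58 + 59 + 56 + 62 + 57 + 54 + 55 + 56 + 61 + 53 + 54 + 57 + 52 = 965 ft³.
⌈965 / 100⌉ = 10.

10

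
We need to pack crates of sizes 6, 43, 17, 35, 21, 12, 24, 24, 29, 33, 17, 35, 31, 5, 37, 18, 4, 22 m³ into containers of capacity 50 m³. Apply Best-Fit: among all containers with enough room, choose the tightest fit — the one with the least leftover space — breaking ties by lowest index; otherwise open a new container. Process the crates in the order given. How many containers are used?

container 1: place 6 m³, 44 m³ left
container 1: place 43 m³, 1 m³ left
container 2: place 17 m³, 33 m³ left
container 3: place 35 m³, 15 m³ left
container 2: place 21 m³, 12 m³ left
container 2: place 12 m³, 0 m³ left
container 4: place 24 m³, 26 m³ left
container 4: place 24 m³, 2 m³ left
container 5: place 29 m³, 21 m³ left
container 6: place 33 m³, 17 m³ left
container 6: place 17 m³, 0 m³ left
container 7: place 35 m³, 15 m³ left
container 8: place 31 m³, 19 m³ left
container 3: place 5 m³, 10 m³ left
container 9: place 37 m³, 13 m³ left
container 8: place 18 m³, 1 m³ left
container 3: place 4 m³, 6 m³ left
container 10: place 22 m³, 28 m³ left
Final containers: [6,43] [17,21,12] [35,5,4] [24,24] [29] [33,17] [35] [31,18] [37] [22].

10 containers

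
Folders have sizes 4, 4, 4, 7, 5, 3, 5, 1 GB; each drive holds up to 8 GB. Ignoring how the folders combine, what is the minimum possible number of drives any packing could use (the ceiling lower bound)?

5 drives

Total size = 4 + 4 + 4 + 7 + 5 + 3 + 5 + 1 = 33 GB.
⌈33 / 8⌉ = 5.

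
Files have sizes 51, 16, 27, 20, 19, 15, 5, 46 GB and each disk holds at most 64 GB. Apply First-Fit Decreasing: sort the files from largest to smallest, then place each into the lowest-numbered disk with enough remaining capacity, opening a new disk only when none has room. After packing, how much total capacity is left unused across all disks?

57

Sorted descending: 51, 46, 27, 20, 19, 16, 15, 5.
Put 51 GB in disk 1; 13 GB remain.
Put 46 GB in disk 2; 18 GB remain.
Put 27 GB in disk 3; 37 GB remain.
Put 20 GB in disk 3; 17 GB remain.
Put 19 GB in disk 4; 45 GB remain.
Put 16 GB in disk 2; 2 GB remain.
Put 15 GB in disk 3; 2 GB remain.
Put 5 GB in disk 1; 8 GB remain.
4 disks × 64 GB = 256 GB; used 199 GB; unused 57 GB.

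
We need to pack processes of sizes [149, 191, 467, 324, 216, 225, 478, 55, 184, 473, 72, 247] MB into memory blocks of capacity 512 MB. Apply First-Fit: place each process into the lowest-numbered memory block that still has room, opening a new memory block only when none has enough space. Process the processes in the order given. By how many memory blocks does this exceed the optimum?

First-Fit: [149,191,55,72] [467] [324,184] [216,225] [478] [473] [247] → 7 memory blocks.
Total size 3081 MB; any packing needs at least ⌈3081/512⌉ = 7 memory blocks.
So 7 is already optimal.

0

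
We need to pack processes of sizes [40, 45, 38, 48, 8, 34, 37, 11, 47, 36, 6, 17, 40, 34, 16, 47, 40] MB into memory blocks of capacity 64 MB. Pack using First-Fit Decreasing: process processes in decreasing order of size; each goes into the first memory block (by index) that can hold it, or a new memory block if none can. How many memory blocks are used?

Sorted descending: 48, 47, 47, 45, 40, 40, 40, 38, 37, 36, 34, 34, 17, 16, 11, 8, 6.
48 MB → memory block 1 (remaining 16 MB)
47 MB → memory block 2 (remaining 17 MB)
47 MB → memory block 3 (remaining 17 MB)
45 MB → memory block 4 (remaining 19 MB)
40 MB → memory block 5 (remaining 24 MB)
40 MB → memory block 6 (remaining 24 MB)
40 MB → memory block 7 (remaining 24 MB)
38 MB → memory block 8 (remaining 26 MB)
37 MB → memory block 9 (remaining 27 MB)
36 MB → memory block 10 (remaining 28 MB)
34 MB → memory block 11 (remaining 30 MB)
34 MB → memory block 12 (remaining 30 MB)
17 MB → memory block 2 (remaining 0 MB)
16 MB → memory block 1 (remaining 0 MB)
11 MB → memory block 3 (remaining 6 MB)
8 MB → memory block 4 (remaining 11 MB)
6 MB → memory block 3 (remaining 0 MB)

12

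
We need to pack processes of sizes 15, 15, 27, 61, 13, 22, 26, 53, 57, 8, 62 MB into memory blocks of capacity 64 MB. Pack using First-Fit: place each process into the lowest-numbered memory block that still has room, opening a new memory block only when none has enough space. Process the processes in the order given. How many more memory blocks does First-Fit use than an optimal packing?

0

First-Fit: [15,15,27] [61] [13,22,26] [53,8] [57] [62] → 6 memory blocks.
Total size 359 MB; any packing needs at least ⌈359/64⌉ = 6 memory blocks.
So 6 is already optimal.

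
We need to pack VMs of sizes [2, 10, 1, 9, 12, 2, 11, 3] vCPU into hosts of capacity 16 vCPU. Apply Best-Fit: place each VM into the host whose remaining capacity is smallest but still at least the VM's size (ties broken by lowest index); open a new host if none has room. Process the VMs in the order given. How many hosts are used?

Put 2 vCPU in host 1; 14 vCPU remain.
Put 10 vCPU in host 1; 4 vCPU remain.
Put 1 vCPU in host 1; 3 vCPU remain.
Put 9 vCPU in host 2; 7 vCPU remain.
Put 12 vCPU in host 3; 4 vCPU remain.
Put 2 vCPU in host 1; 1 vCPU remain.
Put 11 vCPU in host 4; 5 vCPU remain.
Put 3 vCPU in host 3; 1 vCPU remain.
Final hosts: [2,10,1,2] [9] [12,3] [11].

4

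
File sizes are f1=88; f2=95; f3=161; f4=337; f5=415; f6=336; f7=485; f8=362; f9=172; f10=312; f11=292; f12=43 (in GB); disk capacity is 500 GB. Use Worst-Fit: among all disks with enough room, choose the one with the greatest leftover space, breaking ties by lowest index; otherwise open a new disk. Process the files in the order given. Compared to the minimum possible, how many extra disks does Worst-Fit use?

Worst-Fit: [88,95,161] [337] [415] [336] [485] [362] [172,312] [292,43] → 8 disks.
Total size 3098 GB; any packing needs at least ⌈3098/500⌉ = 7 disks.
An optimal packing achieves that bound: [485] [415,43] [362,95] [337,161] [336,88] [312,172] [292] → 7 disks.
Excess: 8 − 7 = 1.

1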